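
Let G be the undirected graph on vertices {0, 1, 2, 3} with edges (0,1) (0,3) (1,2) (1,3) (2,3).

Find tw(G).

A width-2 tree decomposition is:
Bags: B1 = {1, 2, 3}  B2 = {0, 1, 3}
Tree: B1–B2
Each bag holds 3 vertices, so the decomposition has width 2, which upper-bounds the treewidth. For the lower bound, the 3 vertices {0, 1, 3} are pairwise adjacent, and any tree decomposition puts a clique entirely inside one bag — forcing width ≥ 2. Hence tw(G) = 2 exactly.

2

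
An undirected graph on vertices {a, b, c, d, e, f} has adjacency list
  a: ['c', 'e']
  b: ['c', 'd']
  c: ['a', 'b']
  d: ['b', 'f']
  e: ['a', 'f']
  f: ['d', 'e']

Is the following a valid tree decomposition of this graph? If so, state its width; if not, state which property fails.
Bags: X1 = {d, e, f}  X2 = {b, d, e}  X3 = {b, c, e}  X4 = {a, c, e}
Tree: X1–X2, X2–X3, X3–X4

Yes; width 2.

Vertex coverage: the bags together contain {a, b, c, d, e, f}, the full vertex set. Edge coverage: each edge of G has both endpoints in at least one bag. Running intersection: for every vertex, the bags containing it form a connected subtree. All three properties hold, so this is a valid tree decomposition of width max|bag| − 1 = 2, and hence tw(G) ≤ 2.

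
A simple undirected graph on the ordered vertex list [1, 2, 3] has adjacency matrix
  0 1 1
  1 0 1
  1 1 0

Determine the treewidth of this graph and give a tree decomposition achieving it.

Treewidth 2.
One optimal decomposition is:
Bags: B1 = {1, 2, 3}
Tree: (single bag)

A single bag containing all 3 vertices is trivially a valid decomposition of width 2. Conversely, {1, 2, 3} is a clique of size 3, and the vertices of any clique must share a bag in every tree decomposition; so some bag has ≥ 3 vertices and tw(G) ≥ 2. Combining the bounds, tw(G) = 2.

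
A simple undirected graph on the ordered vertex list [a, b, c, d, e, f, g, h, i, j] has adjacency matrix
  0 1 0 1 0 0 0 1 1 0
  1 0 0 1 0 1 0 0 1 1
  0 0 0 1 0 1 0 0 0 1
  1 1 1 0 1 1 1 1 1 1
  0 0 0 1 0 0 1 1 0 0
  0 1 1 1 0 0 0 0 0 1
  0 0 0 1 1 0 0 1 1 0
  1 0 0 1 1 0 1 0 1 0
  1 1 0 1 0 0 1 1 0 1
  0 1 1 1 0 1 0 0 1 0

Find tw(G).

3

A width-3 tree decomposition is:
Bags: B1 = {b, d, i, j}  B2 = {b, d, f, j}  B3 = {c, d, f, j}  B4 = {a, b, d, i}  B5 = {a, d, h, i}  B6 = {d, g, h, i}  B7 = {d, e, g, h}
Tree: B1–B2, B2–B3, B1–B4, B4–B5, B5–B6, B6–B7
Every bag has size at most 4, so the width is 4 − 1 = 3 and tw(G) ≤ 3. Conversely, {d, e, g, h} is a clique of size 4, and the vertices of any clique must share a bag in every tree decomposition; so some bag has ≥ 4 vertices and tw(G) ≥ 3. Combining the bounds, tw(G) = 3.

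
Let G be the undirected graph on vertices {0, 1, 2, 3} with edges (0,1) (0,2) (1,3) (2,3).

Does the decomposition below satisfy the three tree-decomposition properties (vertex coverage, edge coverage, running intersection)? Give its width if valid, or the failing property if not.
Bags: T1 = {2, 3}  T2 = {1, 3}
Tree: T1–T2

No — vertex 0 appears in no bag.

A tree decomposition must satisfy three properties: every vertex lies in some bag; for every edge, both endpoints lie together in some bag; and for every vertex, the bags containing it form a connected subtree. Here vertex 0 appears in no bag, so the decomposition is invalid.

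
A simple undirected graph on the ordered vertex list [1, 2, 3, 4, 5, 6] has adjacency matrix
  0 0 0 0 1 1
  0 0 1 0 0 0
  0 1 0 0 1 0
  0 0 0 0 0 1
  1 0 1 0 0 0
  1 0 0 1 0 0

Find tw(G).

1

A width-1 tree decomposition is:
Bags: B1 = {2, 3}  B2 = {3, 5}  B3 = {1, 5}  B4 = {1, 6}  B5 = {4, 6}
Tree: B1–B2, B2–B3, B3–B4, B4–B5
The largest bag has 2 vertices, giving width 1; this decomposition certifies tw(G) ≤ 1. Since G has at least one edge (e.g. 2–3), it is not an edgeless graph, so tw(G) ≥ 1. The upper and lower bounds meet at 1, so that is the treewidth.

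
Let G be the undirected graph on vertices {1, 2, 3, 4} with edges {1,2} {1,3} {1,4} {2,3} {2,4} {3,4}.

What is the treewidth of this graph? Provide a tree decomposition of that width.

Treewidth 3.
One such decomposition:
Bags: B1 = {1, 2, 3, 4}
Tree: (single bag)

A single bag containing all 4 vertices is trivially a valid decomposition of width 3. On the other hand G contains the 4-clique {1, 2, 3, 4}. A clique must lie in a single bag of any decomposition, so no decomposition can have width below 3. Therefore the treewidth is 3.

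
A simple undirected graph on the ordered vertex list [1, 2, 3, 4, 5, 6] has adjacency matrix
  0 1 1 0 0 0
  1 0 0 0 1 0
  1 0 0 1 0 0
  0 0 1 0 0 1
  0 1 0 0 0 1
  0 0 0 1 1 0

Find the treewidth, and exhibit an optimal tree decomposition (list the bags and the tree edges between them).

Each bag holds 3 vertices, so the decomposition has width 2, which upper-bounds the treewidth. For the lower bound, G contains the cycle 3–4–6–5–2–1–3, so G is not a forest; only forests have treewidth ≤ 1, hence tw(G) ≥ 2. The upper and lower bounds meet at 2, so that is the treewidth.

Treewidth 2.
One optimal decomposition is:
Bags: B1 = {3, 4, 6}  B2 = {3, 5, 6}  B3 = {2, 3, 5}  B4 = {1, 2, 3}
Tree: B1–B2, B2–B3, B3–B4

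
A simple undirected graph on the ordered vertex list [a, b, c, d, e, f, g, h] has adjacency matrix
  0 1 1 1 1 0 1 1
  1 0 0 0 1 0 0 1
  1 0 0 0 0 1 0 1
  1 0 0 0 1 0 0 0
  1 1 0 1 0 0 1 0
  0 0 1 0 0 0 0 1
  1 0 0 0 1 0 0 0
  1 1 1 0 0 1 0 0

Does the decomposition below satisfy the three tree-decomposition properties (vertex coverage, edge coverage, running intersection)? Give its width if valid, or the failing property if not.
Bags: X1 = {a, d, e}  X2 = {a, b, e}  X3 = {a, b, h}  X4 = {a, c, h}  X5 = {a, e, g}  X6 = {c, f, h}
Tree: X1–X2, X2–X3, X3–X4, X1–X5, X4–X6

Yes; width 2.

Vertex coverage: the bags together contain {a, b, c, d, e, f, g, h}, the full vertex set. Edge coverage: each edge of G has both endpoints in at least one bag. Running intersection: for every vertex, the bags containing it form a connected subtree. All three properties hold, so this is a valid tree decomposition of width max|bag| − 1 = 2, and hence tw(G) ≤ 2.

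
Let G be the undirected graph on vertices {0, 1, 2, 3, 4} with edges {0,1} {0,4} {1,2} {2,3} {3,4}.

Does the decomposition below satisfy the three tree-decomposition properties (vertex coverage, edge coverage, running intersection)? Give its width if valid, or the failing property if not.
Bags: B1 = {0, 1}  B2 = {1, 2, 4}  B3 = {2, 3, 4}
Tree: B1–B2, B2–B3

No — edge (4,0) lies in no bag.

A tree decomposition must satisfy three properties: every vertex lies in some bag; for every edge, both endpoints lie together in some bag; and for every vertex, the bags containing it form a connected subtree. Here edge (4,0) lies in no bag, so the decomposition is invalid.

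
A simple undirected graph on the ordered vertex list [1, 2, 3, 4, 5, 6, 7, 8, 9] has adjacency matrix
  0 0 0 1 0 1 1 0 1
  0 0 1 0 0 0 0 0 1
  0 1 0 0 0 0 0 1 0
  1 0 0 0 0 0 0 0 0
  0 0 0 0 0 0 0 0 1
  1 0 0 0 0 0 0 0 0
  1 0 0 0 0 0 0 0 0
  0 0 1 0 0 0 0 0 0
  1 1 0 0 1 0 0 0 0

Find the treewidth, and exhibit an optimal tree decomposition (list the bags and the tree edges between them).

Treewidth 1.
One optimal decomposition is:
Bags: B1 = {1, 9}  B2 = {2, 9}  B3 = {1, 4}  B4 = {2, 3}  B5 = {1, 6}  B6 = {3, 8}  B7 = {1, 7}  B8 = {5, 9}
Tree: B1–B2, B1–B3, B2–B4, B3–B5, B4–B6, B5–B7, B2–B8

Every bag has size at most 2, so the width is 2 − 1 = 1 and tw(G) ≤ 1. G has an edge, so its treewidth is at least 1. The upper and lower bounds meet at 1, so that is the treewidth.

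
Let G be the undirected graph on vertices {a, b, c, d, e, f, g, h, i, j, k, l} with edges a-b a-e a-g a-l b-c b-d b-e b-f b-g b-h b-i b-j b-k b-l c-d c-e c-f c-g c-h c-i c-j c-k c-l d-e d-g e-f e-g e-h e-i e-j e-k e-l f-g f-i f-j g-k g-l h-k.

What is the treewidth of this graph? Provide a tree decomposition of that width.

Every bag has size at most 5, so the width is 5 − 1 = 4 and tw(G) ≤ 4. On the other hand G contains the 5-clique {b, c, d, e, g}. A clique must lie in a single bag of any decomposition, so no decomposition can have width below 4. The upper and lower bounds meet at 4, so that is the treewidth.

Treewidth 4.
Bags: B1 = {b, c, e, f, g}  B2 = {b, c, d, e, g}  B3 = {b, c, e, g, l}  B4 = {b, c, e, f, j}  B5 = {b, c, e, g, k}  B6 = {b, c, e, h, k}  B7 = {b, c, e, f, i}  B8 = {a, b, e, g, l}
Tree: B1–B2, B1–B3, B1–B4, B2–B5, B5–B6, B1–B7, B3–B8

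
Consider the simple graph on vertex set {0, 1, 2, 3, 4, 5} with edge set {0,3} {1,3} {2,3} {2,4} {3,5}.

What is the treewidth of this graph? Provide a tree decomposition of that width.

The largest bag has 2 vertices, giving width 1; this decomposition certifies tw(G) ≤ 1. G has an edge, so its treewidth is at least 1. Therefore the treewidth is 1.

Treewidth 1.
One optimal decomposition is:
Bags: B1 = {2, 3}  B2 = {0, 3}  B3 = {1, 3}  B4 = {3, 5}  B5 = {2, 4}
Tree: B1–B2, B1–B3, B3–B4, B1–B5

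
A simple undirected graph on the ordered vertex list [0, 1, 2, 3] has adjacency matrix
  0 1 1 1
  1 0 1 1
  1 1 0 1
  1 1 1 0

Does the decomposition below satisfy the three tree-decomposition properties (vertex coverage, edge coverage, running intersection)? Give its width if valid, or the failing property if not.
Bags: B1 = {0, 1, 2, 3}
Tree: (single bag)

Yes; width 3.

Every vertex of G appears in some bag (union = {0, 1, 2, 3}); every edge is covered by a bag; and for each vertex v the set of bags containing v is connected in the bag tree. The decomposition is therefore valid. The largest bag has 4 vertices, so the width is 3.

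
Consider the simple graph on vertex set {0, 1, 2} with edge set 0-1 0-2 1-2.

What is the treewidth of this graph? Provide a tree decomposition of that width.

A single bag containing all 3 vertices is trivially a valid decomposition of width 2. For the lower bound, the 3 vertices {0, 1, 2} are pairwise adjacent, and any tree decomposition puts a clique entirely inside one bag — forcing width ≥ 2. Therefore the treewidth is 2.

Treewidth 2.
One optimal decomposition is:
Bags: B1 = {0, 1, 2}
Tree: (single bag)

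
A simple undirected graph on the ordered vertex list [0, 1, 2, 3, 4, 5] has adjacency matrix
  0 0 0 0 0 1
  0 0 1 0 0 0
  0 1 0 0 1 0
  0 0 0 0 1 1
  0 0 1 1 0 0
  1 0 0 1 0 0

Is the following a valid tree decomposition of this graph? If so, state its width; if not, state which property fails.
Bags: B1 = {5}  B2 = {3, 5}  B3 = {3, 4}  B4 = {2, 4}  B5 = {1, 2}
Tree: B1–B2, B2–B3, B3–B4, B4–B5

A tree decomposition must satisfy three properties: every vertex lies in some bag; for every edge, both endpoints lie together in some bag; and for every vertex, the bags containing it form a connected subtree. Here vertex 0 appears in no bag, so the decomposition is invalid.

No — vertex 0 appears in no bag.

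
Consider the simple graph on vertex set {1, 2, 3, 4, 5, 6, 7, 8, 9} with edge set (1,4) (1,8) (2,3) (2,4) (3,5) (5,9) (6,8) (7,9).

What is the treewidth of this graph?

A width-1 tree decomposition is:
Bags: B1 = {6, 8}  B2 = {1, 8}  B3 = {1, 4}  B4 = {2, 4}  B5 = {2, 3}  B6 = {3, 5}  B7 = {5, 9}  B8 = {7, 9}
Tree: B1–B2, B2–B3, B3–B4, B4–B5, B5–B6, B6–B7, B7–B8
The largest bag has 2 vertices, giving width 1; this decomposition certifies tw(G) ≤ 1. Any graph with an edge has treewidth ≥ 1, and G has the edge 6–8. Hence tw(G) = 1 exactly.

1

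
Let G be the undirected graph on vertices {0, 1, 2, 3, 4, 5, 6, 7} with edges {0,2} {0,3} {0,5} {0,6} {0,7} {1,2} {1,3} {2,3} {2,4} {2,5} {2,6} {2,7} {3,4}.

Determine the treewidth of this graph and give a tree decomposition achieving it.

Treewidth 2.
Bags: B1 = {2, 3, 4}  B2 = {0, 2, 3}  B3 = {0, 2, 5}  B4 = {1, 2, 3}  B5 = {0, 2, 7}  B6 = {0, 2, 6}
Tree: B1–B2, B2–B3, B2–B4, B2–B5, B2–B6

The largest bag has 3 vertices, giving width 2; this decomposition certifies tw(G) ≤ 2. On the other hand G contains the 3-clique {0, 2, 3}. A clique must lie in a single bag of any decomposition, so no decomposition can have width below 2. The upper and lower bounds meet at 2, so that is the treewidth.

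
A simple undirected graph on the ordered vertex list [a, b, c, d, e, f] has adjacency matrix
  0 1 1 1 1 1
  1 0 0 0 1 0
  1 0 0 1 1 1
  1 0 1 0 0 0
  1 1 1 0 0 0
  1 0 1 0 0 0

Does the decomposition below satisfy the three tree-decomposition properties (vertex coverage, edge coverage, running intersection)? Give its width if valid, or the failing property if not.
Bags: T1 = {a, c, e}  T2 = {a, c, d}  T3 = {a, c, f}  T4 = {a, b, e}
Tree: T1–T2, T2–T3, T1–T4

Checking the three conditions: (i) the bags cover all of {a, b, c, d, e, f}; (ii) for each edge, some bag contains both endpoints; (iii) the bags containing any fixed vertex form a subtree. All hold, so the decomposition is valid with width 3 − 1 = 2.

Yes; width 2.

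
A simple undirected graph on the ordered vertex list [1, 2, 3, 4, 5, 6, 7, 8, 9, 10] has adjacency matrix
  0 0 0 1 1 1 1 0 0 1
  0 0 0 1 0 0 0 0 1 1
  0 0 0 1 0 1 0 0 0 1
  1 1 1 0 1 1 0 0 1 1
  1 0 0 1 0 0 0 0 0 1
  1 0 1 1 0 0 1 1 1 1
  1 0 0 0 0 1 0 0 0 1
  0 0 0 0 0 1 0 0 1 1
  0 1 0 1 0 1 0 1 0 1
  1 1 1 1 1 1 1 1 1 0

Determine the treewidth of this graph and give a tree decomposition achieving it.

Each bag holds 4 vertices, so the decomposition has width 3, which upper-bounds the treewidth. For the lower bound, the 4 vertices {6, 8, 9, 10} are pairwise adjacent, and any tree decomposition puts a clique entirely inside one bag — forcing width ≥ 3. Therefore the treewidth is 3.

Treewidth 3.
Bags: B1 = {1, 4, 6, 10}  B2 = {4, 6, 9, 10}  B3 = {3, 4, 6, 10}  B4 = {6, 8, 9, 10}  B5 = {1, 6, 7, 10}  B6 = {2, 4, 9, 10}  B7 = {1, 4, 5, 10}
Tree: B1–B2, B2–B3, B2–B4, B1–B5, B2–B6, B1–B7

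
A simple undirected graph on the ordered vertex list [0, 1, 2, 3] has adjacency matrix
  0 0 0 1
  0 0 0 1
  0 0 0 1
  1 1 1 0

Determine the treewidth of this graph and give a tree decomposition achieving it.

Treewidth 1.
Bags: B1 = {1, 3}  B2 = {0, 3}  B3 = {2, 3}
Tree: B1–B2, B1–B3

Every bag has size at most 2, so the width is 2 − 1 = 1 and tw(G) ≤ 1. Any graph with an edge has treewidth ≥ 1, and G has the edge 1–3. Combining the bounds, tw(G) = 1.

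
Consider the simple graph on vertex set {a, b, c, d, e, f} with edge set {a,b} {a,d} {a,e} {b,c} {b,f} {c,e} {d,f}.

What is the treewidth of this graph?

A width-2 tree decomposition is:
Bags: B1 = {b, d, f}  B2 = {a, b, d}  B3 = {a, b, c}  B4 = {a, c, e}
Tree: B1–B2, B2–B3, B3–B4
Every bag has size at most 3, so the width is 3 − 1 = 2 and tw(G) ≤ 2. The edges f–d–a–b–f form a cycle, so G is not a tree and its treewidth is at least 2. Combining the bounds, tw(G) = 2.

2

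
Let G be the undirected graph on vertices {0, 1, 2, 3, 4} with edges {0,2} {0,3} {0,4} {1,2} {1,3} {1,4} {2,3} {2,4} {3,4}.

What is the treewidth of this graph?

A width-3 tree decomposition is:
Bags: B1 = {0, 2, 3, 4}  B2 = {1, 2, 3, 4}
Tree: B1–B2
The largest bag has 4 vertices, giving width 3; this decomposition certifies tw(G) ≤ 3. For the lower bound, the 4 vertices {0, 2, 3, 4} are pairwise adjacent, and any tree decomposition puts a clique entirely inside one bag — forcing width ≥ 3. Hence tw(G) = 3 exactly.

3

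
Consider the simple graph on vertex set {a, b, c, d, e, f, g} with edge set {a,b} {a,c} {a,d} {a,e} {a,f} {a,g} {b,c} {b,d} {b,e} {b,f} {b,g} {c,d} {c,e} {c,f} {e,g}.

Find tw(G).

A width-3 tree decomposition is:
Bags: B1 = {a, b, c, f}  B2 = {a, b, c, e}  B3 = {a, b, e, g}  B4 = {a, b, c, d}
Tree: B1–B2, B2–B3, B2–B4
The largest bag has 4 vertices, giving width 3; this decomposition certifies tw(G) ≤ 3. On the other hand G contains the 4-clique {a, b, e, g}. A clique must lie in a single bag of any decomposition, so no decomposition can have width below 3. The upper and lower bounds meet at 3, so that is the treewidth.

3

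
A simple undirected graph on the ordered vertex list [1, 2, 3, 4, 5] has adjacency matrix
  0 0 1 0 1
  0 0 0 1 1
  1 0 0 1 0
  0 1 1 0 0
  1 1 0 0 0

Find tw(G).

2

A width-2 tree decomposition is:
Bags: B1 = {1, 3, 4}  B2 = {1, 4, 5}  B3 = {2, 4, 5}
Tree: B1–B2, B2–B3
The largest bag has 3 vertices, giving width 2; this decomposition certifies tw(G) ≤ 2. Since 4–3–1–5–2–4 is a cycle in G, G is not acyclic. Forests are exactly the graphs of treewidth ≤ 1, so tw(G) ≥ 2. Hence tw(G) = 2 exactly.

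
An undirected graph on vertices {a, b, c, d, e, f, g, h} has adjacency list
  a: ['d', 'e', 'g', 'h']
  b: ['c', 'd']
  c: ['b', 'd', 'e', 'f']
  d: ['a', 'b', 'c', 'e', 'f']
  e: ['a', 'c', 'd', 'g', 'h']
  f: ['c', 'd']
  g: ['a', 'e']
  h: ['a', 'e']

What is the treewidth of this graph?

A width-2 tree decomposition is:
Bags: B1 = {c, d, e}  B2 = {b, c, d}  B3 = {a, d, e}  B4 = {c, d, f}  B5 = {a, e, g}  B6 = {a, e, h}
Tree: B1–B2, B1–B3, B1–B4, B3–B5, B3–B6
Each bag holds 3 vertices, so the decomposition has width 2, which upper-bounds the treewidth. On the other hand G contains the 3-clique {c, d, e}. A clique must lie in a single bag of any decomposition, so no decomposition can have width below 2. Hence tw(G) = 2 exactly.

2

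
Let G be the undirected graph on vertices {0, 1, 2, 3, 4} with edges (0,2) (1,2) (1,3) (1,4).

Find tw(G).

A width-1 tree decomposition is:
Bags: B1 = {1, 3}  B2 = {1, 4}  B3 = {1, 2}  B4 = {0, 2}
Tree: B1–B2, B2–B3, B3–B4
Every bag has size at most 2, so the width is 2 − 1 = 1 and tw(G) ≤ 1. Since G has at least one edge (e.g. 1–3), it is not an edgeless graph, so tw(G) ≥ 1. Hence tw(G) = 1 exactly.

1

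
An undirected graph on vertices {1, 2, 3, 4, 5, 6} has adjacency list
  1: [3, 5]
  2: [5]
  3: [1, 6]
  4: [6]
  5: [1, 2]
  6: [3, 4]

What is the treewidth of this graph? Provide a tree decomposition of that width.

The largest bag has 2 vertices, giving width 1; this decomposition certifies tw(G) ≤ 1. Since G has at least one edge (e.g. 4–6), it is not an edgeless graph, so tw(G) ≥ 1. Therefore the treewidth is 1.

Treewidth 1.
Bags: B1 = {4, 6}  B2 = {3, 6}  B3 = {1, 3}  B4 = {1, 5}  B5 = {2, 5}
Tree: B1–B2, B2–B3, B3–B4, B4–B5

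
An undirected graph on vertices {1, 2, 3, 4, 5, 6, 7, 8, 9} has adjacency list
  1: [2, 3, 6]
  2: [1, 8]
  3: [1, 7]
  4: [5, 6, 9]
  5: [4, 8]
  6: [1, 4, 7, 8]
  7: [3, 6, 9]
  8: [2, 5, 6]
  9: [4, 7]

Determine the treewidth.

A width-3 tree decomposition is:
Bags: B1 = {4, 5, 8, 9}  B2 = {4, 6, 8, 9}  B3 = {6, 7, 8, 9}  B4 = {2, 6, 7, 8}  B5 = {1, 2, 6, 7}  B6 = {1, 2, 3, 7}
Tree: B1–B2, B2–B3, B3–B4, B4–B5, B5–B6
Each bag holds 4 vertices, so the decomposition has width 3, which upper-bounds the treewidth. For the lower bound: the 4 vertex sets {4,5,9}, {8}, {6}, {1,2,3,7} are disjoint, each induces a connected subgraph, and every pair is joined by at least one edge of G. Contracting each set to a single vertex therefore yields K_{4} as a minor, and since treewidth is minor-monotone, tw(G) ≥ tw(K_{4}) = 3. Therefore the treewidth is 3.

3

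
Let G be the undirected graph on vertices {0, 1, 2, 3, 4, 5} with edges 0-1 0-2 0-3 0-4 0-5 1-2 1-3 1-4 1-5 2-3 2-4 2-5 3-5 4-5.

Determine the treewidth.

4

A width-4 tree decomposition is:
Bags: B1 = {0, 1, 2, 4, 5}  B2 = {0, 1, 2, 3, 5}
Tree: B1–B2
Each bag holds 5 vertices, so the decomposition has width 4, which upper-bounds the treewidth. For the lower bound, the 5 vertices {0, 1, 2, 3, 5} are pairwise adjacent, and any tree decomposition puts a clique entirely inside one bag — forcing width ≥ 4. Therefore the treewidth is 4.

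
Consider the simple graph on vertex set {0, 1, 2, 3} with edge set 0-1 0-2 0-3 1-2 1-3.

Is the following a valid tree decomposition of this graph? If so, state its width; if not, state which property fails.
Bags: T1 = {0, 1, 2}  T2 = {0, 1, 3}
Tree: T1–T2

Yes; width 2.

Every vertex of G appears in some bag (union = {0, 1, 2, 3}); every edge is covered by a bag; and for each vertex v the set of bags containing v is connected in the bag tree. The decomposition is therefore valid. The largest bag has 3 vertices, so the width is 2.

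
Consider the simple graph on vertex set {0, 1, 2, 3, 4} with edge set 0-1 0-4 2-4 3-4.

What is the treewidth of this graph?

A width-1 tree decomposition is:
Bags: B1 = {2, 4}  B2 = {0, 4}  B3 = {0, 1}  B4 = {3, 4}
Tree: B1–B2, B2–B3, B2–B4
Every bag has size at most 2, so the width is 2 − 1 = 1 and tw(G) ≤ 1. Any graph with an edge has treewidth ≥ 1, and G has the edge 4–2. Combining the bounds, tw(G) = 1.

1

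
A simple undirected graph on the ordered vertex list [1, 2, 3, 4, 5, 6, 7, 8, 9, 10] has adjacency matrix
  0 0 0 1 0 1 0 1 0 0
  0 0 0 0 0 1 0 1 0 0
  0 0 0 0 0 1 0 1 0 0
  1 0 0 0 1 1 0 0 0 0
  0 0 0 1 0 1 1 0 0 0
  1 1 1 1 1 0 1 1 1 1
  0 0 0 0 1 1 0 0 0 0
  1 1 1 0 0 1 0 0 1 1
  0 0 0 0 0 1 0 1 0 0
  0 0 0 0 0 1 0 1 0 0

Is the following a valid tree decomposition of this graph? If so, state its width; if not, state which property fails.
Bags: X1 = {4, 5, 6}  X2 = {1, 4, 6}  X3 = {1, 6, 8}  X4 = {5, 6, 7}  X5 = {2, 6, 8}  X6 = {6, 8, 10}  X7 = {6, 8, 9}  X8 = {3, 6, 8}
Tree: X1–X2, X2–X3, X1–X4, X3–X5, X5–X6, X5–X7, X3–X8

Yes; width 2.

Vertex coverage: the bags together contain {1, 2, 3, 4, 5, 6, 7, 8, 9, 10}, the full vertex set. Edge coverage: each edge of G has both endpoints in at least one bag. Running intersection: for every vertex, the bags containing it form a connected subtree. All three properties hold, so this is a valid tree decomposition of width max|bag| − 1 = 2, and hence tw(G) ≤ 2.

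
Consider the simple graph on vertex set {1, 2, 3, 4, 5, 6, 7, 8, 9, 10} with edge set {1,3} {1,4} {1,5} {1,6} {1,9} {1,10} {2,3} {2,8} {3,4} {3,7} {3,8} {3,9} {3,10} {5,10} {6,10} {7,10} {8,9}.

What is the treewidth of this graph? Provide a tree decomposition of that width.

Treewidth 2.
One such decomposition:
Bags: B1 = {1, 3, 9}  B2 = {3, 8, 9}  B3 = {1, 3, 10}  B4 = {1, 6, 10}  B5 = {1, 5, 10}  B6 = {3, 7, 10}  B7 = {1, 3, 4}  B8 = {2, 3, 8}
Tree: B1–B2, B1–B3, B3–B4, B3–B5, B3–B6, B3–B7, B2–B8

Every bag has size at most 3, so the width is 3 − 1 = 2 and tw(G) ≤ 2. Conversely, {3, 8, 9} is a clique of size 3, and the vertices of any clique must share a bag in every tree decomposition; so some bag has ≥ 3 vertices and tw(G) ≥ 2. Combining the bounds, tw(G) = 2.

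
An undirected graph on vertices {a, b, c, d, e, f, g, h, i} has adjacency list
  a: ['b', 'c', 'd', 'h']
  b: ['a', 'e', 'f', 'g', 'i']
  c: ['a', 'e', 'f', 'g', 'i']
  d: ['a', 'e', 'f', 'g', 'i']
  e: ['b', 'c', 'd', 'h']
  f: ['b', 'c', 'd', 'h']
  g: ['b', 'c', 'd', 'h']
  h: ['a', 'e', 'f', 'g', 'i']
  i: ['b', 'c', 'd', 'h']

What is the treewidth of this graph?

A width-4 tree decomposition is:
Bags: B1 = {b, c, d, f, h}  B2 = {b, c, d, g, h}  B3 = {b, c, d, e, h}  B4 = {a, b, c, d, h}  B5 = {b, c, d, h, i}
Tree: B1–B2, B2–B3, B3–B4, B4–B5
Every bag has size at most 5, so the width is 5 − 1 = 4 and tw(G) ≤ 4. For the lower bound: the 5 vertex sets {b,f}, {g,h}, {c,e}, {d}, {a} are disjoint, each induces a connected subgraph, and every pair is joined by at least one edge of G. Contracting each set to a single vertex therefore yields K_{5} as a minor, and since treewidth is minor-monotone, tw(G) ≥ tw(K_{5}) = 4. Combining the bounds, tw(G) = 4.

4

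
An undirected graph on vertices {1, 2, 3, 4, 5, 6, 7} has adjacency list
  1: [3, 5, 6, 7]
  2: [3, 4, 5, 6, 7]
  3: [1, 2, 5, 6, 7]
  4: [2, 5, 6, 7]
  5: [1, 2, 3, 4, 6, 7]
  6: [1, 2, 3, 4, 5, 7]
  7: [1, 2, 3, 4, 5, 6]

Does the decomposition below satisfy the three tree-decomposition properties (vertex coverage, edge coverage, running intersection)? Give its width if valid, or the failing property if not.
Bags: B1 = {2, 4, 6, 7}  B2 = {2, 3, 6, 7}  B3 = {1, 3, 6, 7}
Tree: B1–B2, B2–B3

No — vertex 5 appears in no bag.

A tree decomposition must satisfy three properties: every vertex lies in some bag; for every edge, both endpoints lie together in some bag; and for every vertex, the bags containing it form a connected subtree. Here vertex 5 appears in no bag, so the decomposition is invalid.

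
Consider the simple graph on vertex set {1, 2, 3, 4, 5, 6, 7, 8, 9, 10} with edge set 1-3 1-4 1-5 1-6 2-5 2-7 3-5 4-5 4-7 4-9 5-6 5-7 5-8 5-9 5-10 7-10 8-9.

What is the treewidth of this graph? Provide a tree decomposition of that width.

Treewidth 2.
Bags: B1 = {2, 5, 7}  B2 = {4, 5, 7}  B3 = {4, 5, 9}  B4 = {1, 4, 5}  B5 = {1, 3, 5}  B6 = {5, 7, 10}  B7 = {5, 8, 9}  B8 = {1, 5, 6}
Tree: B1–B2, B2–B3, B2–B4, B4–B5, B1–B6, B3–B7, B4–B8

Every bag has size at most 3, so the width is 3 − 1 = 2 and tw(G) ≤ 2. For the lower bound, the 3 vertices {1, 3, 5} are pairwise adjacent, and any tree decomposition puts a clique entirely inside one bag — forcing width ≥ 2. The upper and lower bounds meet at 2, so that is the treewidth.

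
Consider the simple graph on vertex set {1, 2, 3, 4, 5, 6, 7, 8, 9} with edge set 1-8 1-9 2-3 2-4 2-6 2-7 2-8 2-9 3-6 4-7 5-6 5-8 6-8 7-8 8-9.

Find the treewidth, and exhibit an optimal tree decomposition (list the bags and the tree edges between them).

Treewidth 2.
One optimal decomposition is:
Bags: B1 = {5, 6, 8}  B2 = {2, 6, 8}  B3 = {2, 8, 9}  B4 = {2, 7, 8}  B5 = {2, 3, 6}  B6 = {2, 4, 7}  B7 = {1, 8, 9}
Tree: B1–B2, B2–B3, B2–B4, B2–B5, B4–B6, B3–B7

The largest bag has 3 vertices, giving width 2; this decomposition certifies tw(G) ≤ 2. On the other hand G contains the 3-clique {1, 8, 9}. A clique must lie in a single bag of any decomposition, so no decomposition can have width below 2. Therefore the treewidth is 2.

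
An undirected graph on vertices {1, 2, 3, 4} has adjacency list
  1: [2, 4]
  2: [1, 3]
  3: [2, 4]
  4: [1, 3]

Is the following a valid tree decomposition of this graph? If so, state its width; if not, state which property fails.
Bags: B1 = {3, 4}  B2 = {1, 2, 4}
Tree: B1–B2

A tree decomposition must satisfy three properties: every vertex lies in some bag; for every edge, both endpoints lie together in some bag; and for every vertex, the bags containing it form a connected subtree. Here edge (2,3) lies in no bag, so the decomposition is invalid.

No — edge (2,3) lies in no bag.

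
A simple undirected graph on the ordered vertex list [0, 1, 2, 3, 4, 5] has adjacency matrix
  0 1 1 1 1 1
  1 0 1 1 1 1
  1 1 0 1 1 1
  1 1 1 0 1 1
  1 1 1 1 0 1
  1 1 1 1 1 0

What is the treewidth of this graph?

5

A width-5 tree decomposition is:
Bags: B1 = {0, 1, 2, 3, 4, 5}
Tree: (single bag)
A single bag containing all 6 vertices is trivially a valid decomposition of width 5. For the lower bound, the 6 vertices {0, 1, 2, 3, 4, 5} are pairwise adjacent, and any tree decomposition puts a clique entirely inside one bag — forcing width ≥ 5. Therefore the treewidth is 5.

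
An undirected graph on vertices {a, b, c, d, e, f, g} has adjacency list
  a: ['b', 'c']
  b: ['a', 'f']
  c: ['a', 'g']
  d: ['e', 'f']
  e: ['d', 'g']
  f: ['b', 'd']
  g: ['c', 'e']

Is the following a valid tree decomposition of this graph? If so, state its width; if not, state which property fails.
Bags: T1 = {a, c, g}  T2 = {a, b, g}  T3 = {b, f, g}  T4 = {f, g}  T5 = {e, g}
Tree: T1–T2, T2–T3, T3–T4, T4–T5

A tree decomposition must satisfy three properties: every vertex lies in some bag; for every edge, both endpoints lie together in some bag; and for every vertex, the bags containing it form a connected subtree. Here vertex d appears in no bag, so the decomposition is invalid.

No — vertex d appears in no bag.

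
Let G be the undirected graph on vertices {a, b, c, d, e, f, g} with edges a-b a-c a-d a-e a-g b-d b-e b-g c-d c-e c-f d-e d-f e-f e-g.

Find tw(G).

A width-3 tree decomposition is:
Bags: B1 = {a, b, d, e}  B2 = {a, c, d, e}  B3 = {c, d, e, f}  B4 = {a, b, e, g}
Tree: B1–B2, B2–B3, B1–B4
The largest bag has 4 vertices, giving width 3; this decomposition certifies tw(G) ≤ 3. For the lower bound, the 4 vertices {c, d, e, f} are pairwise adjacent, and any tree decomposition puts a clique entirely inside one bag — forcing width ≥ 3. Hence tw(G) = 3 exactly.

3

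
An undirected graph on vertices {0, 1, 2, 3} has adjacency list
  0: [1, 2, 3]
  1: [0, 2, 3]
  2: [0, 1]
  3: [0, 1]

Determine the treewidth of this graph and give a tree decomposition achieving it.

The largest bag has 3 vertices, giving width 2; this decomposition certifies tw(G) ≤ 2. On the other hand G contains the 3-clique {0, 1, 2}. A clique must lie in a single bag of any decomposition, so no decomposition can have width below 2. Hence tw(G) = 2 exactly.

Treewidth 2.
Bags: B1 = {0, 1, 2}  B2 = {0, 1, 3}
Tree: B1–B2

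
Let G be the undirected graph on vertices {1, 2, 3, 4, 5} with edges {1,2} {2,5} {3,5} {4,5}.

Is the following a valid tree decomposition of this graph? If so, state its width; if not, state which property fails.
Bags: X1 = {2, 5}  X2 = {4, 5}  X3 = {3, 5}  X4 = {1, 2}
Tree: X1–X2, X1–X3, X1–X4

Yes; width 1.

Every vertex of G appears in some bag (union = {1, 2, 3, 4, 5}); every edge is covered by a bag; and for each vertex v the set of bags containing v is connected in the bag tree. The decomposition is therefore valid. The largest bag has 2 vertices, so the width is 1.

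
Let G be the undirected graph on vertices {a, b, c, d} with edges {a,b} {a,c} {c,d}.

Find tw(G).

A width-1 tree decomposition is:
Bags: B1 = {c, d}  B2 = {a, c}  B3 = {a, b}
Tree: B1–B2, B2–B3
Each bag holds 2 vertices, so the decomposition has width 1, which upper-bounds the treewidth. G has an edge, so its treewidth is at least 1. Hence tw(G) = 1 exactly.

1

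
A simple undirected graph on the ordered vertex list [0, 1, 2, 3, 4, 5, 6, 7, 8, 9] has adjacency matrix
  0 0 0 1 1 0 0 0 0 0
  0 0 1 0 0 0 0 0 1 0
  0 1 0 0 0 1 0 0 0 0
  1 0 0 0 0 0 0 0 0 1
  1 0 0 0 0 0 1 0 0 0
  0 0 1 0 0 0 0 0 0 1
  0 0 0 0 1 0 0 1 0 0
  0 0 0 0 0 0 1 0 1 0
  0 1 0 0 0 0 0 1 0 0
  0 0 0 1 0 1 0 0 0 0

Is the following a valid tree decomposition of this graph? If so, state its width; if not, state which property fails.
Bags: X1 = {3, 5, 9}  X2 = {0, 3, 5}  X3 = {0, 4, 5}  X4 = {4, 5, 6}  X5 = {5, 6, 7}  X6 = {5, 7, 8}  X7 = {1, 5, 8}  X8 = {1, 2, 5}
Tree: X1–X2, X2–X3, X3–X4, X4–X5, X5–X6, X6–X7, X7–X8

Yes; width 2.

Vertex coverage: the bags together contain {0, 1, 2, 3, 4, 5, 6, 7, 8, 9}, the full vertex set. Edge coverage: each edge of G has both endpoints in at least one bag. Running intersection: for every vertex, the bags containing it form a connected subtree. All three properties hold, so this is a valid tree decomposition of width max|bag| − 1 = 2, and hence tw(G) ≤ 2.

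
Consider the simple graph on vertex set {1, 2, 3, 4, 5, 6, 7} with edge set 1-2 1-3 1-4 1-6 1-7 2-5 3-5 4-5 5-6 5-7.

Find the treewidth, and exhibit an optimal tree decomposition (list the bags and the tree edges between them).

Treewidth 2.
Bags: B1 = {1, 2, 5}  B2 = {1, 5, 6}  B3 = {1, 5, 7}  B4 = {1, 4, 5}  B5 = {1, 3, 5}
Tree: B1–B2, B2–B3, B3–B4, B4–B5

Every bag has size at most 3, so the width is 3 − 1 = 2 and tw(G) ≤ 2. The edges 5–2–1–6–5 form a cycle, so G is not a tree and its treewidth is at least 2. Therefore the treewidth is 2.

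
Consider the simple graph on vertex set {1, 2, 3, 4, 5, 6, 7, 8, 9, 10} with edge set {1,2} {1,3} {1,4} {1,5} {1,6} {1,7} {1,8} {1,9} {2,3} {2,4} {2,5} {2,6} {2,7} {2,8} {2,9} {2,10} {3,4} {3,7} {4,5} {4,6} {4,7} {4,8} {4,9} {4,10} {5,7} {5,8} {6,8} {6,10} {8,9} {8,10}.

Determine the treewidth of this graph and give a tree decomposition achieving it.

Treewidth 4.
Bags: B1 = {1, 2, 4, 5, 8}  B2 = {1, 2, 4, 6, 8}  B3 = {2, 4, 6, 8, 10}  B4 = {1, 2, 4, 8, 9}  B5 = {1, 2, 4, 5, 7}  B6 = {1, 2, 3, 4, 7}
Tree: B1–B2, B2–B3, B2–B4, B1–B5, B5–B6

Every bag has size at most 5, so the width is 5 − 1 = 4 and tw(G) ≤ 4. On the other hand G contains the 5-clique {1, 2, 4, 8, 9}. A clique must lie in a single bag of any decomposition, so no decomposition can have width below 4. Therefore the treewidth is 4.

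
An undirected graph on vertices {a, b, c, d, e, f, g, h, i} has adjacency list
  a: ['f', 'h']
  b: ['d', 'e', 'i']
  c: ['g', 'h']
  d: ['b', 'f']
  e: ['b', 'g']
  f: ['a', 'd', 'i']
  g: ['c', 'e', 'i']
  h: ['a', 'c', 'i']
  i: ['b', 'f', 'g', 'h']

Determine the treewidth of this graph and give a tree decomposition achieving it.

Every bag has size at most 4, so the width is 4 − 1 = 3 and tw(G) ≤ 3. For the lower bound: the 4 vertex sets {b,d,e}, {g}, {i}, {a,c,f,h} are disjoint, each induces a connected subgraph, and every pair is joined by at least one edge of G. Contracting each set to a single vertex therefore yields K_{4} as a minor, and since treewidth is minor-monotone, tw(G) ≥ tw(K_{4}) = 3. Therefore the treewidth is 3.

Treewidth 3.
Bags: B1 = {b, d, e, g}  B2 = {b, d, g, i}  B3 = {d, f, g, i}  B4 = {c, f, g, i}  B5 = {c, f, h, i}  B6 = {a, c, f, h}
Tree: B1–B2, B2–B3, B3–B4, B4–B5, B5–B6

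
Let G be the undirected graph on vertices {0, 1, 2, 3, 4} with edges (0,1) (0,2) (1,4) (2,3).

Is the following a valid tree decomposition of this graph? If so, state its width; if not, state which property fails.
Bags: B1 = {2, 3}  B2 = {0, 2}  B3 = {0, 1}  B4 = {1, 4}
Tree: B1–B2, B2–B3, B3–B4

Yes; width 1.

Vertex coverage: the bags together contain {0, 1, 2, 3, 4}, the full vertex set. Edge coverage: each edge of G has both endpoints in at least one bag. Running intersection: for every vertex, the bags containing it form a connected subtree. All three properties hold, so this is a valid tree decomposition of width max|bag| − 1 = 1, and hence tw(G) ≤ 1.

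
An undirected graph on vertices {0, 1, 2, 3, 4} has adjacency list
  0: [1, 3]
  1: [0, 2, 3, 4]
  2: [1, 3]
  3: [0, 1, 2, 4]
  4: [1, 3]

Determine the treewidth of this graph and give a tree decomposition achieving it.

Each bag holds 3 vertices, so the decomposition has width 2, which upper-bounds the treewidth. For the lower bound, the 3 vertices {0, 1, 3} are pairwise adjacent, and any tree decomposition puts a clique entirely inside one bag — forcing width ≥ 2. Combining the bounds, tw(G) = 2.

Treewidth 2.
One optimal decomposition is:
Bags: B1 = {1, 3, 4}  B2 = {1, 2, 3}  B3 = {0, 1, 3}
Tree: B1–B2, B2–B3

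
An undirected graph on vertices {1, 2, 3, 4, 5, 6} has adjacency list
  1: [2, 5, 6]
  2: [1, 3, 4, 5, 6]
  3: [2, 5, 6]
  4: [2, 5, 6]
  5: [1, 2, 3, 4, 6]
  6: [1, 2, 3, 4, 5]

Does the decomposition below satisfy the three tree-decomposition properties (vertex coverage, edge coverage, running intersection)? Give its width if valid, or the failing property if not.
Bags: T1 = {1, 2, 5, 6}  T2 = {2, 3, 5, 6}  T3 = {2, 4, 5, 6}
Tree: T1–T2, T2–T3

Checking the three conditions: (i) the bags cover all of {1, 2, 3, 4, 5, 6}; (ii) for each edge, some bag contains both endpoints; (iii) the bags containing any fixed vertex form a subtree. All hold, so the decomposition is valid with width 4 − 1 = 3.

Yes; width 3.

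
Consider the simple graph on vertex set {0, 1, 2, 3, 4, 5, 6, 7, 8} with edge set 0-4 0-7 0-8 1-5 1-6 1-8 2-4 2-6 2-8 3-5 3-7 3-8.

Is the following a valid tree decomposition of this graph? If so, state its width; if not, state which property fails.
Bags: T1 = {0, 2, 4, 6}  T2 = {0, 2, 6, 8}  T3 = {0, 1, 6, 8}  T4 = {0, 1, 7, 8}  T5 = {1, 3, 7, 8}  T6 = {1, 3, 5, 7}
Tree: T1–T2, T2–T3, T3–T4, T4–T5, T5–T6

Yes; width 3.

Checking the three conditions: (i) the bags cover all of {0, 1, 2, 3, 4, 5, 6, 7, 8}; (ii) for each edge, some bag contains both endpoints; (iii) the bags containing any fixed vertex form a subtree. All hold, so the decomposition is valid with width 4 − 1 = 3.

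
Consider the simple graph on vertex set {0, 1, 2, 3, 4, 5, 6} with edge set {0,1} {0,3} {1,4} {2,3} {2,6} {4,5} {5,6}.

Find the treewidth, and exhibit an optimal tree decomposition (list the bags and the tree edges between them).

Treewidth 2.
One optimal decomposition is:
Bags: B1 = {2, 3, 6}  B2 = {3, 5, 6}  B3 = {3, 4, 5}  B4 = {1, 3, 4}  B5 = {0, 1, 3}
Tree: B1–B2, B2–B3, B3–B4, B4–B5

Every bag has size at most 3, so the width is 3 − 1 = 2 and tw(G) ≤ 2. For the lower bound, G contains the cycle 3–2–6–5–4–1–0–3, so G is not a forest; only forests have treewidth ≤ 1, hence tw(G) ≥ 2. Hence tw(G) = 2 exactly.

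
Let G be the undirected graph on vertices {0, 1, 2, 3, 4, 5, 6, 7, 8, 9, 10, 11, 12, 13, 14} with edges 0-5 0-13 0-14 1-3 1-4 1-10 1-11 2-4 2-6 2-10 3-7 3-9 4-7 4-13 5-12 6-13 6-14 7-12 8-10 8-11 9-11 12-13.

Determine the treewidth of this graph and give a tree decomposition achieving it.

Treewidth 3.
Bags: B1 = {3, 8, 9, 11}  B2 = {1, 3, 8, 11}  B3 = {1, 3, 8, 10}  B4 = {1, 3, 7, 10}  B5 = {1, 4, 7, 10}  B6 = {2, 4, 7, 10}  B7 = {2, 4, 7, 12}  B8 = {2, 4, 12, 13}  B9 = {2, 6, 12, 13}  B10 = {5, 6, 12, 13}  B11 = {0, 5, 6, 13}  B12 = {0, 5, 6, 14}
Tree: B1–B2, B2–B3, B3–B4, B4–B5, B5–B6, B6–B7, B7–B8, B8–B9, B9–B10, B10–B11, B11–B12

Each bag holds 4 vertices, so the decomposition has width 3, which upper-bounds the treewidth. For the lower bound: the 4 vertex sets {8,9,11}, {3}, {1}, {2,4,7,10} are disjoint, each induces a connected subgraph, and every pair is joined by at least one edge of G. Contracting each set to a single vertex therefore yields K_{4} as a minor, and since treewidth is minor-monotone, tw(G) ≥ tw(K_{4}) = 3. The upper and lower bounds meet at 3, so that is the treewidth.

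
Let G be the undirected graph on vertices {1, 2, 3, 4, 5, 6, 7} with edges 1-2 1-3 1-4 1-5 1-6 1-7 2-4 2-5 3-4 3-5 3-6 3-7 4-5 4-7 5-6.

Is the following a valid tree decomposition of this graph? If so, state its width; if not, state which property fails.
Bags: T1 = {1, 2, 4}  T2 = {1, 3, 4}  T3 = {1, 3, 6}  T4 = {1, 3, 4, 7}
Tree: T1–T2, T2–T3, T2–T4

A tree decomposition must satisfy three properties: every vertex lies in some bag; for every edge, both endpoints lie together in some bag; and for every vertex, the bags containing it form a connected subtree. Here vertex 5 appears in no bag, so the decomposition is invalid.

No — vertex 5 appears in no bag.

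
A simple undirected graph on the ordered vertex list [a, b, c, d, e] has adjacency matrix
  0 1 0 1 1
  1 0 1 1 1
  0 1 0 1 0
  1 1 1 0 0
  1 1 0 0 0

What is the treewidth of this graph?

A width-2 tree decomposition is:
Bags: B1 = {a, b, e}  B2 = {a, b, d}  B3 = {b, c, d}
Tree: B1–B2, B2–B3
Each bag holds 3 vertices, so the decomposition has width 2, which upper-bounds the treewidth. Conversely, {b, c, d} is a clique of size 3, and the vertices of any clique must share a bag in every tree decomposition; so some bag has ≥ 3 vertices and tw(G) ≥ 2. Hence tw(G) = 2 exactly.

2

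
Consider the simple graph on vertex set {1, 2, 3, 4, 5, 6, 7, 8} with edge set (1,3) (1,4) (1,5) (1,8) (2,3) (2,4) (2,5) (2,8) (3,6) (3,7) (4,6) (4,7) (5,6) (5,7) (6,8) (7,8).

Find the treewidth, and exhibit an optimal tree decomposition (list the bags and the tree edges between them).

The largest bag has 5 vertices, giving width 4; this decomposition certifies tw(G) ≤ 4. For the lower bound: the 5 vertex sets {4,6}, {1,3}, {7,8}, {5}, {2} are disjoint, each induces a connected subgraph, and every pair is joined by at least one edge of G. Contracting each set to a single vertex therefore yields K_{5} as a minor, and since treewidth is minor-monotone, tw(G) ≥ tw(K_{5}) = 4. Hence tw(G) = 4 exactly.

Treewidth 4.
Bags: B1 = {3, 4, 5, 6, 8}  B2 = {1, 3, 4, 5, 8}  B3 = {3, 4, 5, 7, 8}  B4 = {2, 3, 4, 5, 8}
Tree: B1–B2, B2–B3, B3–B4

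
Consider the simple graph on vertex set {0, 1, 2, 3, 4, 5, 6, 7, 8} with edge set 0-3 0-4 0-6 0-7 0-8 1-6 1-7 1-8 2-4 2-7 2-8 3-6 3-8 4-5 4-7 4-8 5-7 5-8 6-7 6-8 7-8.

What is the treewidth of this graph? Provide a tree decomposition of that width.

Treewidth 3.
Bags: B1 = {0, 6, 7, 8}  B2 = {0, 4, 7, 8}  B3 = {0, 3, 6, 8}  B4 = {1, 6, 7, 8}  B5 = {2, 4, 7, 8}  B6 = {4, 5, 7, 8}
Tree: B1–B2, B1–B3, B1–B4, B2–B5, B5–B6

Each bag holds 4 vertices, so the decomposition has width 3, which upper-bounds the treewidth. Conversely, {0, 3, 6, 8} is a clique of size 4, and the vertices of any clique must share a bag in every tree decomposition; so some bag has ≥ 4 vertices and tw(G) ≥ 3. Therefore the treewidth is 3.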